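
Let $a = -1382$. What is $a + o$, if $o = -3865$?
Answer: $-5247$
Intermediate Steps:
$a + o = -1382 - 3865 = -5247$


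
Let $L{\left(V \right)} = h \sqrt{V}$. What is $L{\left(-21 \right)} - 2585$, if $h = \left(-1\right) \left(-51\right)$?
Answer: $-2585 + 51 i \sqrt{21} \approx -2585.0 + 233.71 i$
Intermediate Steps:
$h = 51$
$L{\left(V \right)} = 51 \sqrt{V}$
$L{\left(-21 \right)} - 2585 = 51 \sqrt{-21} - 2585 = 51 i \sqrt{21} - 2585 = -2585 + 51 i \sqrt{21}$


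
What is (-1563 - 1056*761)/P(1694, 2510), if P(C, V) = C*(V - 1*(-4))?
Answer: -268393/1419572 ≈ -0.18907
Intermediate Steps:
P(C, V) = C*(4 + V) (P(C, V) = C*(V + 4) = C*(4 + V))
(-1563 - 1056*761)/P(1694, 2510) = (-1563 - 1056*761)/((1694*(4 + 2510))) = (-1563 - 803616)/((1694*2514)) = -805179/4258716 = -805179*1/4258716 = -268393/1419572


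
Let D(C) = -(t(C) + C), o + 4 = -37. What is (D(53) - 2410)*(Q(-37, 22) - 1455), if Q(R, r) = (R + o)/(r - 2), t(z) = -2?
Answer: 35903529/10 ≈ 3.5904e+6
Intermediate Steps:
o = -41 (o = -4 - 37 = -41)
Q(R, r) = (-41 + R)/(-2 + r) (Q(R, r) = (R - 41)/(r - 2) = (-41 + R)/(-2 + r))
D(C) = 2 - C (D(C) = -(-2 + C) = 2 - C)
(D(53) - 2410)*(Q(-37, 22) - 1455) = ((2 - 1*53) - 2410)*((-41 - 37)/(-2 + 22) - 1455) = ((2 - 53) - 2410)*(-78/20 - 1455) = (-51 - 2410)*((1/20)*(-78) - 1455) = -2461*(-39/10 - 1455) = -2461*(-14589/10) = 35903529/10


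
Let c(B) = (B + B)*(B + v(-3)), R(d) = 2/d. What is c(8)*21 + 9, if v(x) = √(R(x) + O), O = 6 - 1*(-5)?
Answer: 2697 + 112*√93 ≈ 3777.1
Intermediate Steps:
O = 11 (O = 6 + 5 = 11)
v(x) = √(11 + 2/x) (v(x) = √(2/x + 11) = √(11 + 2/x))
c(B) = 2*B*(B + √93/3) (c(B) = (B + B)*(B + √(11 + 2/(-3))) = (2*B)*(B + √(11 + 2*(-⅓))) = (2*B)*(B + √(11 - ⅔)) = (2*B)*(B + √(31/3)) = (2*B)*(B + √93/3) = 2*B*(B + √93/3))
c(8)*21 + 9 = ((⅔)*8*(√93 + 3*8))*21 + 9 = ((⅔)*8*(√93 + 24))*21 + 9 = ((⅔)*8*(24 + √93))*21 + 9 = (128 + 16*√93/3)*21 + 9 = (2688 + 112*√93) + 9 = 2697 + 112*√93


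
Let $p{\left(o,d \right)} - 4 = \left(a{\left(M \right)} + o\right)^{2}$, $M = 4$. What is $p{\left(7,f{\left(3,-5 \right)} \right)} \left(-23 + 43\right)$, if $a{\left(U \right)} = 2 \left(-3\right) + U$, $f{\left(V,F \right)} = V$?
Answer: $580$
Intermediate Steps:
$a{\left(U \right)} = -6 + U$
$p{\left(o,d \right)} = 4 + \left(-2 + o\right)^{2}$ ($p{\left(o,d \right)} = 4 + \left(\left(-6 + 4\right) + o\right)^{2} = 4 + \left(-2 + o\right)^{2}$)
$p{\left(7,f{\left(3,-5 \right)} \right)} \left(-23 + 43\right) = \left(4 + \left(-2 + 7\right)^{2}\right) \left(-23 + 43\right) = \left(4 + 5^{2}\right) 20 = \left(4 + 25\right) 20 = 29 \cdot 20 = 580$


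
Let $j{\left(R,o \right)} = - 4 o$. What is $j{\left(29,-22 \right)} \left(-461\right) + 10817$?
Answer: $-29751$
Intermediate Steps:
$j{\left(29,-22 \right)} \left(-461\right) + 10817 = \left(-4\right) \left(-22\right) \left(-461\right) + 10817 = 88 \left(-461\right) + 10817 = -40568 + 10817 = -29751$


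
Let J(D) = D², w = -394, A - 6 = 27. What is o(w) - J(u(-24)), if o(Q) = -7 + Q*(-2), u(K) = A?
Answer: -308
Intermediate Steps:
A = 33 (A = 6 + 27 = 33)
u(K) = 33
o(Q) = -7 - 2*Q
o(w) - J(u(-24)) = (-7 - 2*(-394)) - 1*33² = (-7 + 788) - 1*1089 = 781 - 1089 = -308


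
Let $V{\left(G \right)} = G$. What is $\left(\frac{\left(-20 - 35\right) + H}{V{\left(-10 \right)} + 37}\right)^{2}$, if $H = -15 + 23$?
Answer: $\frac{2209}{729} \approx 3.0302$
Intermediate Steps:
$H = 8$
$\left(\frac{\left(-20 - 35\right) + H}{V{\left(-10 \right)} + 37}\right)^{2} = \left(\frac{\left(-20 - 35\right) + 8}{-10 + 37}\right)^{2} = \left(\frac{\left(-20 - 35\right) + 8}{27}\right)^{2} = \left(\left(-55 + 8\right) \frac{1}{27}\right)^{2} = \left(\left(-47\right) \frac{1}{27}\right)^{2} = \left(- \frac{47}{27}\right)^{2} = \frac{2209}{729}$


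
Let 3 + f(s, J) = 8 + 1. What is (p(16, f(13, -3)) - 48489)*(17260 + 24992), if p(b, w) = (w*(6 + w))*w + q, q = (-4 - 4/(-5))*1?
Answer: -10153197852/5 ≈ -2.0306e+9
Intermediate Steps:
q = -16/5 (q = (-4 - 4*(-1/5))*1 = (-4 + 4/5)*1 = -16/5*1 = -16/5 ≈ -3.2000)
f(s, J) = 6 (f(s, J) = -3 + (8 + 1) = -3 + 9 = 6)
p(b, w) = -16/5 + w**2*(6 + w) (p(b, w) = (w*(6 + w))*w - 16/5 = w**2*(6 + w) - 16/5 = -16/5 + w**2*(6 + w))
(p(16, f(13, -3)) - 48489)*(17260 + 24992) = ((-16/5 + 6**3 + 6*6**2) - 48489)*(17260 + 24992) = ((-16/5 + 216 + 6*36) - 48489)*42252 = ((-16/5 + 216 + 216) - 48489)*42252 = (2144/5 - 48489)*42252 = -240301/5*42252 = -10153197852/5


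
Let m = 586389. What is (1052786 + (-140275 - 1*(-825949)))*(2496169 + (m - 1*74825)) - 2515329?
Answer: 5228820995851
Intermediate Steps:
(1052786 + (-140275 - 1*(-825949)))*(2496169 + (m - 1*74825)) - 2515329 = (1052786 + (-140275 - 1*(-825949)))*(2496169 + (586389 - 1*74825)) - 2515329 = (1052786 + (-140275 + 825949))*(2496169 + (586389 - 74825)) - 2515329 = (1052786 + 685674)*(2496169 + 511564) - 2515329 = 1738460*3007733 - 2515329 = 5228823511180 - 2515329 = 5228820995851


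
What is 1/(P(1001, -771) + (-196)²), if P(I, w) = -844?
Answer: 1/37572 ≈ 2.6616e-5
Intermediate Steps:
1/(P(1001, -771) + (-196)²) = 1/(-844 + (-196)²) = 1/(-844 + 38416) = 1/37572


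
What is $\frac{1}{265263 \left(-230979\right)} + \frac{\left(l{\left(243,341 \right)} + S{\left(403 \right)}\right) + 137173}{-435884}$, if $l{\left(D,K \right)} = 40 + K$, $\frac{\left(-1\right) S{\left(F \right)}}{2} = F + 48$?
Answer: $- \frac{2093173244070722}{6676673054701167} \approx -0.31351$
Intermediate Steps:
$S{\left(F \right)} = -96 - 2 F$ ($S{\left(F \right)} = - 2 \left(F + 48\right) = - 2 \left(48 + F\right) = -96 - 2 F$)
$\frac{1}{265263 \left(-230979\right)} + \frac{\left(l{\left(243,341 \right)} + S{\left(403 \right)}\right) + 137173}{-435884} = \frac{1}{265263 \left(-230979\right)} + \frac{\left(\left(40 + 341\right) - 902\right) + 137173}{-435884} = \frac{1}{265263} \left(- \frac{1}{230979}\right) + \left(\left(381 - 902\right) + 137173\right) \left(- \frac{1}{435884}\right) = - \frac{1}{61270182477} + \left(\left(381 - 902\right) + 137173\right) \left(- \frac{1}{435884}\right) = - \frac{1}{61270182477} + \left(-521 + 137173\right) \left(- \frac{1}{435884}\right) = - \frac{1}{61270182477} + 136652 \left(- \frac{1}{435884}\right) = - \frac{1}{61270182477} - \frac{34163}{108971} = - \frac{2093173244070722}{6676673054701167}$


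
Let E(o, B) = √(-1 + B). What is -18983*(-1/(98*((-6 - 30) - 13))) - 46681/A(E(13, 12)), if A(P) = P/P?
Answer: -224181145/4802 ≈ -46685.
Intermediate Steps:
A(P) = 1
-18983*(-1/(98*((-6 - 30) - 13))) - 46681/A(E(13, 12)) = -18983*(-1/(98*((-6 - 30) - 13))) - 46681/1 = -18983*(-1/(98*(-36 - 13))) - 46681*1 = -18983/((-98*(-49))) - 46681 = -18983/4802 - 46681 = -224181145/4802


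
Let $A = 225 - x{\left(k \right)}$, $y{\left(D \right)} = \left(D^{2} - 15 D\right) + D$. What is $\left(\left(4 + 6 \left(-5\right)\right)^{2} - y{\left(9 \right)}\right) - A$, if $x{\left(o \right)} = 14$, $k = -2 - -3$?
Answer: $510$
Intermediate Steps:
$k = 1$ ($k = -2 + 3 = 1$)
$y{\left(D \right)} = D^{2} - 14 D$
$A = 211$ ($A = 225 - 14 = 211$)
$\left(\left(4 + 6 \left(-5\right)\right)^{2} - y{\left(9 \right)}\right) - A = \left(\left(4 + 6 \left(-5\right)\right)^{2} - 9 \left(-14 + 9\right)\right) - 211 = \left(\left(4 - 30\right)^{2} - 9 \left(-5\right)\right) - 211 = \left(\left(-26\right)^{2} - -45\right) - 211 = \left(676 + 45\right) - 211 = 721 - 211 = 510$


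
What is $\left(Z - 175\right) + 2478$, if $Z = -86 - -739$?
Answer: $2956$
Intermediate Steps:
$Z = 653$ ($Z = -86 + 739 = 653$)
$\left(Z - 175\right) + 2478 = \left(653 - 175\right) + 2478 = 478 + 2478 = 2956$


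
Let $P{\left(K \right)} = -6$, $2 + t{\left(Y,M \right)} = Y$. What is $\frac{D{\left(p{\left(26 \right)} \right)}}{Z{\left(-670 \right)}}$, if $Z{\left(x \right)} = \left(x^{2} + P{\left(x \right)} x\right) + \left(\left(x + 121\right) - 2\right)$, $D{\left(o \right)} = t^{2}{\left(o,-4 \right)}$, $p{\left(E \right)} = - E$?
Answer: $\frac{784}{452369} \approx 0.0017331$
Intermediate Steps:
$t{\left(Y,M \right)} = -2 + Y$
$D{\left(o \right)} = \left(-2 + o\right)^{2}$
$Z{\left(x \right)} = 119 + x^{2} - 5 x$ ($Z{\left(x \right)} = \left(x^{2} - 6 x\right) + \left(\left(x + 121\right) - 2\right) = \left(x^{2} - 6 x\right) + \left(\left(121 + x\right) - 2\right) = \left(x^{2} - 6 x\right) + \left(119 + x\right) = 119 + x^{2} - 5 x$)
$\frac{D{\left(p{\left(26 \right)} \right)}}{Z{\left(-670 \right)}} = \frac{\left(-2 - 26\right)^{2}}{119 + \left(-670\right)^{2} - -3350} = \frac{\left(-2 - 26\right)^{2}}{119 + 448900 + 3350} = \frac{\left(-28\right)^{2}}{452369} = 784 \cdot \frac{1}{452369} = \frac{784}{452369}$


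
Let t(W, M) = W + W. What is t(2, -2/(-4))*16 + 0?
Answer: 64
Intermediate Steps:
t(W, M) = 2*W
t(2, -2/(-4))*16 + 0 = (2*2)*16 + 0 = 4*16 + 0 = 64 + 0 = 64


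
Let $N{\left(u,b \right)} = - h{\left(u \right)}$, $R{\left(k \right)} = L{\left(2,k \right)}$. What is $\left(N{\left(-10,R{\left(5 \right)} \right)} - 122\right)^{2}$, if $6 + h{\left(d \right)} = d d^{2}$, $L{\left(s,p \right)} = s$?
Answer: $781456$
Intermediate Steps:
$R{\left(k \right)} = 2$
$h{\left(d \right)} = -6 + d^{3}$ ($h{\left(d \right)} = -6 + d d^{2} = -6 + d^{3}$)
$N{\left(u,b \right)} = 6 - u^{3}$ ($N{\left(u,b \right)} = - (-6 + u^{3}) = 6 - u^{3}$)
$\left(N{\left(-10,R{\left(5 \right)} \right)} - 122\right)^{2} = \left(\left(6 - \left(-10\right)^{3}\right) - 122\right)^{2} = \left(\left(6 - -1000\right) - 122\right)^{2} = \left(\left(6 + 1000\right) - 122\right)^{2} = \left(1006 - 122\right)^{2} = 884^{2} = 781456$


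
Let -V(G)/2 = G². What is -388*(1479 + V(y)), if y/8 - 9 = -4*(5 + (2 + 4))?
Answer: 60264548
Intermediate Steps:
y = -280 (y = 72 + 8*(-4*(5 + (2 + 4))) = 72 + 8*(-4*(5 + 6)) = 72 + 8*(-4*11) = 72 + 8*(-44) = 72 - 352 = -280)
V(G) = -2*G²
-388*(1479 + V(y)) = -388*(1479 - 2*(-280)²) = -388*(1479 - 2*78400) = -388*(1479 - 156800) = -388*(-155321) = 60264548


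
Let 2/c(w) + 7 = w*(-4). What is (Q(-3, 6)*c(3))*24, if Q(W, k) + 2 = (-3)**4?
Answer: -3792/19 ≈ -199.58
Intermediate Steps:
c(w) = 2/(-7 - 4*w) (c(w) = 2/(-7 + w*(-4)) = 2/(-7 - 4*w))
Q(W, k) = 79 (Q(W, k) = -2 + (-3)**4 = -2 + 81 = 79)
(Q(-3, 6)*c(3))*24 = (79*(-2/(7 + 4*3)))*24 = (79*(-2/(7 + 12)))*24 = (79*(-2/19))*24 = -158/19*24 = -3792/19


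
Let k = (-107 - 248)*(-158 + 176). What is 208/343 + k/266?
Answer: -152603/6517 ≈ -23.416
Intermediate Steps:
k = -6390 (k = -355*18 = -6390)
208/343 + k/266 = 208/343 - 6390/266 = 208*(1/343) - 6390*1/266 = 208/343 - 3195/133 = -152603/6517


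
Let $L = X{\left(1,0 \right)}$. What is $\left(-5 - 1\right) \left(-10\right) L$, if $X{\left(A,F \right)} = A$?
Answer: $60$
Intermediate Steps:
$L = 1$
$\left(-5 - 1\right) \left(-10\right) L = \left(-5 - 1\right) \left(-10\right) 1 = \left(-6\right) \left(-10\right) 1 = 60 \cdot 1 = 60$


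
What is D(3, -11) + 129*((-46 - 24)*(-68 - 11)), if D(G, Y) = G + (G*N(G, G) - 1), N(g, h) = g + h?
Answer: 713390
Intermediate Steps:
D(G, Y) = -1 + G + 2*G² (D(G, Y) = G + (G*(G + G) - 1) = G + (G*(2*G) - 1) = G + (2*G² - 1) = G + (-1 + 2*G²) = -1 + G + 2*G²)
D(3, -11) + 129*((-46 - 24)*(-68 - 11)) = (-1 + 3 + 2*3²) + 129*((-46 - 24)*(-68 - 11)) = (-1 + 3 + 2*9) + 129*(-70*(-79)) = (-1 + 3 + 18) + 129*5530 = 20 + 713370 = 713390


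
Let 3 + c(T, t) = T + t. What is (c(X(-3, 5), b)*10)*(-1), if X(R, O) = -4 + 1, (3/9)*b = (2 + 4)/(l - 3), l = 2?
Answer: 240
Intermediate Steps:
b = -18 (b = 3*((2 + 4)/(2 - 3)) = 3*(6/(-1)) = 3*(6*(-1)) = 3*(-6) = -18)
X(R, O) = -3
c(T, t) = -3 + T + t (c(T, t) = -3 + (T + t) = -3 + T + t)
(c(X(-3, 5), b)*10)*(-1) = ((-3 - 3 - 18)*10)*(-1) = -24*10*(-1) = -240*(-1) = 240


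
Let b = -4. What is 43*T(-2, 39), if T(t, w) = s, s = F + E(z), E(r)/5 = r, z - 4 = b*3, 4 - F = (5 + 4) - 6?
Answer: -1677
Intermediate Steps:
F = 1 (F = 4 - ((5 + 4) - 6) = 4 - (9 - 6) = 4 - 1*3 = 4 - 3 = 1)
z = -8 (z = 4 - 4*3 = 4 - 12 = -8)
E(r) = 5*r
s = -39 (s = 1 + 5*(-8) = 1 - 40 = -39)
T(t, w) = -39
43*T(-2, 39) = 43*(-39) = -1677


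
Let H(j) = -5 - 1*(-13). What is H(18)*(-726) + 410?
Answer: -5398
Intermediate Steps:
H(j) = 8 (H(j) = -5 + 13 = 8)
H(18)*(-726) + 410 = 8*(-726) + 410 = -5808 + 410 = -5398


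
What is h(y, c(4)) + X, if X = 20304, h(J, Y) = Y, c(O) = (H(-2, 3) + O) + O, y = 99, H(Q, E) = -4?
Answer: 20308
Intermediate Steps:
c(O) = -4 + 2*O (c(O) = (-4 + O) + O = -4 + 2*O)
h(y, c(4)) + X = (-4 + 2*4) + 20304 = (-4 + 8) + 20304 = 4 + 20304 = 20308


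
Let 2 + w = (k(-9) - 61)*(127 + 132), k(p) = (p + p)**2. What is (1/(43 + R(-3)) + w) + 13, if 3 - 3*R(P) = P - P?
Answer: 2997633/44 ≈ 68128.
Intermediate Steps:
k(p) = 4*p**2 (k(p) = (2*p)**2 = 4*p**2)
R(P) = 1 (R(P) = 1 - (P - P)/3 = 1 - 1/3*0 = 1 + 0 = 1)
w = 68115 (w = -2 + (4*(-9)**2 - 61)*(127 + 132) = -2 + (4*81 - 61)*259 = -2 + (324 - 61)*259 = -2 + 263*259 = -2 + 68117 = 68115)
(1/(43 + R(-3)) + w) + 13 = (1/(43 + 1) + 68115) + 13 = (1/44 + 68115) + 13 = 2997061/44 + 13 = 2997633/44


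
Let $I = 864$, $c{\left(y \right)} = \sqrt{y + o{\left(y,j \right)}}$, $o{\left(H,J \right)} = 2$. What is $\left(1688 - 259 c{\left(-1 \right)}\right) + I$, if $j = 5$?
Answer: $2293$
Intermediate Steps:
$c{\left(y \right)} = \sqrt{2 + y}$ ($c{\left(y \right)} = \sqrt{y + 2} = \sqrt{2 + y}$)
$\left(1688 - 259 c{\left(-1 \right)}\right) + I = \left(1688 - 259 \sqrt{2 - 1}\right) + 864 = \left(1688 - 259 \sqrt{1}\right) + 864 = \left(1688 - 259\right) + 864 = 1429 + 864 = 2293$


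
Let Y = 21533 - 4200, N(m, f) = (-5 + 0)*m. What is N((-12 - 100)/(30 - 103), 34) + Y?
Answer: 1264749/73 ≈ 17325.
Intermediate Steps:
N(m, f) = -5*m
Y = 17333
N((-12 - 100)/(30 - 103), 34) + Y = -5*(-12 - 100)/(30 - 103) + 17333 = -(-560)/(-73) + 17333 = -(-560)*(-1)/73 + 17333 = -5*112/73 + 17333 = -560/73 + 17333 = 1264749/73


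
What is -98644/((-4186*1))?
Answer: 542/23 ≈ 23.565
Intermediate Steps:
-98644/((-4186*1)) = -98644/(-4186) = -98644*(-1/4186) = 542/23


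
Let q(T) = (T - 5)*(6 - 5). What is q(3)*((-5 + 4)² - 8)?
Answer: 14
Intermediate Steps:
q(T) = -5 + T (q(T) = (-5 + T)*1 = -5 + T)
q(3)*((-5 + 4)² - 8) = (-5 + 3)*((-5 + 4)² - 8) = -2*((-1)² - 8) = -2*(1 - 8) = -2*(-7) = 14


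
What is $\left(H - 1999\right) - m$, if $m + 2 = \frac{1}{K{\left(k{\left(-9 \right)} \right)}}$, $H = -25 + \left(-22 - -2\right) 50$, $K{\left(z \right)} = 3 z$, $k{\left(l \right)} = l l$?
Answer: $- \frac{734347}{243} \approx -3022.0$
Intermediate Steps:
$k{\left(l \right)} = l^{2}$
$H = -1025$ ($H = -25 + \left(-22 + 2\right) 50 = -25 - 1000 = -1025$)
$m = - \frac{485}{243}$ ($m = -2 + \frac{1}{3 \left(-9\right)^{2}} = -2 + \frac{1}{3 \cdot 81} = -2 + \frac{1}{243} = - \frac{485}{243} \approx -1.9959$)
$\left(H - 1999\right) - m = \left(-1025 - 1999\right) - - \frac{485}{243} = -3024 + \frac{485}{243} = - \frac{734347}{243}$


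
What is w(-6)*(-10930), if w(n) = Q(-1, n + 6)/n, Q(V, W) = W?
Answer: 0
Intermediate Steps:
w(n) = (6 + n)/n (w(n) = (n + 6)/n = (6 + n)/n)
w(-6)*(-10930) = ((6 - 6)/(-6))*(-10930) = -1/6*0*(-10930) = 0*(-10930) = 0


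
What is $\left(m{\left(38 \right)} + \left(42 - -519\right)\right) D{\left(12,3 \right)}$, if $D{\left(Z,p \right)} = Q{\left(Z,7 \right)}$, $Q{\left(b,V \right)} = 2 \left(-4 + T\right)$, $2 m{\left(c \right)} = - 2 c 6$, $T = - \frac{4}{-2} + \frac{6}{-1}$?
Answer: $-5328$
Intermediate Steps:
$T = -4$ ($T = \left(-4\right) \left(- \frac{1}{2}\right) + 6 \left(-1\right) = 2 - 6 = -4$)
$m{\left(c \right)} = - 6 c$ ($m{\left(c \right)} = \frac{- 2 c 6}{2} = \frac{\left(-12\right) c}{2} = - 6 c$)
$Q{\left(b,V \right)} = -16$ ($Q{\left(b,V \right)} = 2 \left(-4 - 4\right) = 2 \left(-8\right) = -16$)
$D{\left(Z,p \right)} = -16$
$\left(m{\left(38 \right)} + \left(42 - -519\right)\right) D{\left(12,3 \right)} = \left(\left(-6\right) 38 + \left(42 - -519\right)\right) \left(-16\right) = \left(-228 + \left(42 + 519\right)\right) \left(-16\right) = \left(-228 + 561\right) \left(-16\right) = 333 \left(-16\right) = -5328$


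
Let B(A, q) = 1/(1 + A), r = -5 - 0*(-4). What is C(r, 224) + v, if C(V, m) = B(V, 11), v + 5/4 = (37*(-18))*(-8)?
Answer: 10653/2 ≈ 5326.5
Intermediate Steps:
v = 21307/4 (v = -5/4 + (37*(-18))*(-8) = -5/4 - 666*(-8) = -5/4 + 5328 = 21307/4 ≈ 5326.8)
r = -5 (r = -5 - 4*0 = -5 + 0 = -5)
C(V, m) = 1/(1 + V)
C(r, 224) + v = 1/(1 - 5) + 21307/4 = 1/(-4) + 21307/4 = -¼ + 21307/4 = 10653/2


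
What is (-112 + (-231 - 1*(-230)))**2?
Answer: 12769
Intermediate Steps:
(-112 + (-231 - 1*(-230)))**2 = (-112 + (-231 + 230))**2 = (-112 - 1)**2 = (-113)**2 = 12769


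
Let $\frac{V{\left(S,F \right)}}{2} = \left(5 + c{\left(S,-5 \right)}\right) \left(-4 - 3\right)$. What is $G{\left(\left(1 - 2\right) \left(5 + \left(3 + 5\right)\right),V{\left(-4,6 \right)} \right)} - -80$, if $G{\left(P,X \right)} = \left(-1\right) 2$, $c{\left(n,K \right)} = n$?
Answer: $78$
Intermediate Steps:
$V{\left(S,F \right)} = -70 - 14 S$ ($V{\left(S,F \right)} = 2 \left(5 + S\right) \left(-4 - 3\right) = 2 \left(5 + S\right) \left(-7\right) = 2 \left(-35 - 7 S\right) = -70 - 14 S$)
$G{\left(P,X \right)} = -2$
$G{\left(\left(1 - 2\right) \left(5 + \left(3 + 5\right)\right),V{\left(-4,6 \right)} \right)} - -80 = -2 - -80 = -2 + 80 = 78$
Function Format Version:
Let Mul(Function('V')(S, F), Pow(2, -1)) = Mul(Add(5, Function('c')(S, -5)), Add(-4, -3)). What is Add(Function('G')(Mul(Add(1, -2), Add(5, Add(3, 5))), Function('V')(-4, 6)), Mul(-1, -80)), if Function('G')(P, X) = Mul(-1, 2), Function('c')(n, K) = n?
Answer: 78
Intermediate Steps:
Function('V')(S, F) = Add(-70, Mul(-14, S)) (Function('V')(S, F) = Mul(2, Mul(Add(5, S), Add(-4, -3))) = Mul(2, Mul(Add(5, S), -7)) = Mul(2, Add(-35, Mul(-7, S))) = Add(-70, Mul(-14, S)))
Function('G')(P, X) = -2
Add(Function('G')(Mul(Add(1, -2), Add(5, Add(3, 5))), Function('V')(-4, 6)), Mul(-1, -80)) = Add(-2, Mul(-1, -80)) = Add(-2, 80) = 78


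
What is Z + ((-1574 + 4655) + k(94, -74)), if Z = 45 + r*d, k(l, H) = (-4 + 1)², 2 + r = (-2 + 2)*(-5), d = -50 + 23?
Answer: 3189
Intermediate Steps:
d = -27
r = -2 (r = -2 + (-2 + 2)*(-5) = -2 + 0*(-5) = -2 + 0 = -2)
k(l, H) = 9 (k(l, H) = (-3)² = 9)
Z = 99 (Z = 45 - 2*(-27) = 45 + 54 = 99)
Z + ((-1574 + 4655) + k(94, -74)) = 99 + ((-1574 + 4655) + 9) = 99 + (3081 + 9) = 99 + 3090 = 3189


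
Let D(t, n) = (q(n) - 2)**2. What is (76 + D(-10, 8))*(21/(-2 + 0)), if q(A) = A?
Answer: -1176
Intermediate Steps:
D(t, n) = (-2 + n)**2 (D(t, n) = (n - 2)**2 = (-2 + n)**2)
(76 + D(-10, 8))*(21/(-2 + 0)) = (76 + (-2 + 8)**2)*(21/(-2 + 0)) = (76 + 6**2)*(21/(-2)) = (76 + 36)*(21*(-1/2)) = 112*(-21/2) = -1176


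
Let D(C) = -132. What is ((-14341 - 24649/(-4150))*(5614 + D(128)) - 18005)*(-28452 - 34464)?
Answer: 10261651418624256/2075 ≈ 4.9454e+12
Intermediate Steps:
((-14341 - 24649/(-4150))*(5614 + D(128)) - 18005)*(-28452 - 34464) = ((-14341 - 24649/(-4150))*(5614 - 132) - 18005)*(-28452 - 34464) = ((-14341 - 24649*(-1/4150))*5482 - 18005)*(-62916) = ((-14341 + 24649/4150)*5482 - 18005)*(-62916) = (-59490501/4150*5482 - 18005)*(-62916) = (-163063463241/2075 - 18005)*(-62916) = -163100823616/2075*(-62916) = 10261651418624256/2075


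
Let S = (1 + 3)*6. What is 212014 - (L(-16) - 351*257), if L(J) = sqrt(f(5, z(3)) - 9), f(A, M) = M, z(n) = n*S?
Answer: 302221 - 3*sqrt(7) ≈ 3.0221e+5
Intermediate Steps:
S = 24 (S = 4*6 = 24)
z(n) = 24*n (z(n) = n*24 = 24*n)
L(J) = 3*sqrt(7) (L(J) = sqrt(24*3 - 9) = sqrt(72 - 9) = sqrt(63) = 3*sqrt(7))
212014 - (L(-16) - 351*257) = 212014 - (3*sqrt(7) - 351*257) = 212014 - (3*sqrt(7) - 90207) = 212014 - (-90207 + 3*sqrt(7)) = 212014 + (90207 - 3*sqrt(7)) = 302221 - 3*sqrt(7)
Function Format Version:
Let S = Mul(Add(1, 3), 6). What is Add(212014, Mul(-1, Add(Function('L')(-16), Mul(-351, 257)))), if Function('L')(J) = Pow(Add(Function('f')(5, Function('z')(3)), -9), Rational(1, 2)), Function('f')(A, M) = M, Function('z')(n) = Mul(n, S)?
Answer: Add(302221, Mul(-3, Pow(7, Rational(1, 2)))) ≈ 3.0221e+5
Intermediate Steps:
S = 24 (S = Mul(4, 6) = 24)
Function('z')(n) = Mul(24, n) (Function('z')(n) = Mul(n, 24) = Mul(24, n))
Function('L')(J) = Mul(3, Pow(7, Rational(1, 2))) (Function('L')(J) = Pow(Add(Mul(24, 3), -9), Rational(1, 2)) = Pow(Add(72, -9), Rational(1, 2)) = Pow(63, Rational(1, 2)) = Mul(3, Pow(7, Rational(1, 2))))
Add(212014, Mul(-1, Add(Function('L')(-16), Mul(-351, 257)))) = Add(212014, Mul(-1, Add(Mul(3, Pow(7, Rational(1, 2))), Mul(-351, 257)))) = Add(212014, Mul(-1, Add(Mul(3, Pow(7, Rational(1, 2))), -90207))) = Add(212014, Mul(-1, Add(-90207, Mul(3, Pow(7, Rational(1, 2)))))) = Add(212014, Add(90207, Mul(-3, Pow(7, Rational(1, 2))))) = Add(302221, Mul(-3, Pow(7, Rational(1, 2))))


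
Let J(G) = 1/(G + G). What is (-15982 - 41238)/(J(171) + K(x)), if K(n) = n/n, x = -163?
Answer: -19569240/343 ≈ -57053.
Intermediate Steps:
J(G) = 1/(2*G)
K(n) = 1
(-15982 - 41238)/(J(171) + K(x)) = (-15982 - 41238)/((½)/171 + 1) = -57220/((½)*(1/171) + 1) = -57220/(1/342 + 1) = -57220/343/342 = -57220*342/343 = -19569240/343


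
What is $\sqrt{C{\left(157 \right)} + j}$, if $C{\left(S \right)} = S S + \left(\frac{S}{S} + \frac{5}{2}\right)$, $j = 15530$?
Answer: $\frac{\sqrt{160730}}{2} \approx 200.46$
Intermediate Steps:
$C{\left(S \right)} = \frac{7}{2} + S^{2}$ ($C{\left(S \right)} = S^{2} + \left(1 + 5 \cdot \frac{1}{2}\right) = S^{2} + \left(1 + \frac{5}{2}\right) = S^{2} + \frac{7}{2} = \frac{7}{2} + S^{2}$)
$\sqrt{C{\left(157 \right)} + j} = \sqrt{\left(\frac{7}{2} + 157^{2}\right) + 15530} = \sqrt{\left(\frac{7}{2} + 24649\right) + 15530} = \sqrt{\frac{49305}{2} + 15530} = \sqrt{\frac{80365}{2}} = \frac{\sqrt{160730}}{2}$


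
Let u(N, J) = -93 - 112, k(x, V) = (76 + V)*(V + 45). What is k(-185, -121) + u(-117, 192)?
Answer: 3215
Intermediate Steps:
k(x, V) = (45 + V)*(76 + V) (k(x, V) = (76 + V)*(45 + V) = (45 + V)*(76 + V))
u(N, J) = -205
k(-185, -121) + u(-117, 192) = (3420 + (-121)**2 + 121*(-121)) - 205 = (3420 + 14641 - 14641) - 205 = 3420 - 205 = 3215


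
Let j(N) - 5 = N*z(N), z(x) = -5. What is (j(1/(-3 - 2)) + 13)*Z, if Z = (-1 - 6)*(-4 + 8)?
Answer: -532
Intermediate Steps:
j(N) = 5 - 5*N (j(N) = 5 + N*(-5) = 5 - 5*N)
Z = -28 (Z = -7*4 = -28)
(j(1/(-3 - 2)) + 13)*Z = ((5 - 5/(-3 - 2)) + 13)*(-28) = ((5 - 5/(-5)) + 13)*(-28) = ((5 - 5*(-⅕)) + 13)*(-28) = ((5 + 1) + 13)*(-28) = (6 + 13)*(-28) = 19*(-28) = -532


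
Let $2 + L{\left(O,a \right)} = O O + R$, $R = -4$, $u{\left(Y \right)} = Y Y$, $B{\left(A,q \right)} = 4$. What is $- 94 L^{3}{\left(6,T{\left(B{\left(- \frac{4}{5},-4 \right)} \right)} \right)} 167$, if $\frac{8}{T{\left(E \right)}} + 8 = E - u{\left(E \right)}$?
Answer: $-423846000$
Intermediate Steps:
$u{\left(Y \right)} = Y^{2}$
$T{\left(E \right)} = \frac{8}{-8 + E - E^{2}}$ ($T{\left(E \right)} = \frac{8}{-8 - \left(E^{2} - E\right)} = \frac{8}{-8 + E - E^{2}}$)
$L{\left(O,a \right)} = -6 + O^{2}$ ($L{\left(O,a \right)} = -2 + \left(O O - 4\right) = -2 + \left(O^{2} - 4\right) = -2 + \left(-4 + O^{2}\right) = -6 + O^{2}$)
$- 94 L^{3}{\left(6,T{\left(B{\left(- \frac{4}{5},-4 \right)} \right)} \right)} 167 = - 94 \left(-6 + 6^{2}\right)^{3} \cdot 167 = - 94 \left(-6 + 36\right)^{3} \cdot 167 = - 94 \cdot 30^{3} \cdot 167 = \left(-94\right) 27000 \cdot 167 = \left(-2538000\right) 167 = -423846000$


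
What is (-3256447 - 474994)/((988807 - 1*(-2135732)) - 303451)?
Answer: -3731441/2821088 ≈ -1.3227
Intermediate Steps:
(-3256447 - 474994)/((988807 - 1*(-2135732)) - 303451) = -3731441/((988807 + 2135732) - 303451) = -3731441/(3124539 - 303451) = -3731441/2821088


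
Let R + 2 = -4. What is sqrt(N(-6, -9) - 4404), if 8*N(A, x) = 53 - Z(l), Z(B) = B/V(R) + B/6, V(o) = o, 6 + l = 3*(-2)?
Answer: I*sqrt(70358)/4 ≈ 66.313*I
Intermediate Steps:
R = -6 (R = -2 - 4 = -6)
l = -12 (l = -6 + 3*(-2) = -6 - 6 = -12)
Z(B) = 0 (Z(B) = B/(-6) + B/6 = B*(-1/6) + B*(1/6) = -B/6 + B/6 = 0)
N(A, x) = 53/8 (N(A, x) = (53 - 1*0)/8 = (53 + 0)/8 = (1/8)*53 = 53/8)
sqrt(N(-6, -9) - 4404) = sqrt(53/8 - 4404) = sqrt(-35179/8) = I*sqrt(70358)/4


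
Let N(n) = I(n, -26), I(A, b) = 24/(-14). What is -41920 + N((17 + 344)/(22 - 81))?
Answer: -293452/7 ≈ -41922.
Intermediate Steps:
I(A, b) = -12/7 (I(A, b) = 24*(-1/14) = -12/7)
N(n) = -12/7
-41920 + N((17 + 344)/(22 - 81)) = -41920 - 12/7 = -293452/7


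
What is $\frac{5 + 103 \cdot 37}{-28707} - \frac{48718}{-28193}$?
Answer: $\frac{430321046}{269778817} \approx 1.5951$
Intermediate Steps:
$\frac{5 + 103 \cdot 37}{-28707} - \frac{48718}{-28193} = \left(5 + 3811\right) \left(- \frac{1}{28707}\right) - - \frac{48718}{28193} = 3816 \left(- \frac{1}{28707}\right) + \frac{48718}{28193} = - \frac{1272}{9569} + \frac{48718}{28193} = \frac{430321046}{269778817}$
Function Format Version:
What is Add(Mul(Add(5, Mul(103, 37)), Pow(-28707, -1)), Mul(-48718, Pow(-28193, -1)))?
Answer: Rational(430321046, 269778817) ≈ 1.5951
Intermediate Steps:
Add(Mul(Add(5, Mul(103, 37)), Pow(-28707, -1)), Mul(-48718, Pow(-28193, -1))) = Add(Mul(Add(5, 3811), Rational(-1, 28707)), Mul(-48718, Rational(-1, 28193))) = Add(Mul(3816, Rational(-1, 28707)), Rational(48718, 28193)) = Add(Rational(-1272, 9569), Rational(48718, 28193)) = Rational(430321046, 269778817)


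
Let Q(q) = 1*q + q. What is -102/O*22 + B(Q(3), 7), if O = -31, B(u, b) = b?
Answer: 2461/31 ≈ 79.387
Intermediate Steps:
Q(q) = 2*q (Q(q) = q + q = 2*q)
-102/O*22 + B(Q(3), 7) = -102/(-31)*22 + 7 = -102*(-1/31)*22 + 7 = (102/31)*22 + 7 = 2244/31 + 7 = 2461/31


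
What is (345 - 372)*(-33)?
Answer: 891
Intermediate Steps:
(345 - 372)*(-33) = -27*(-33) = 891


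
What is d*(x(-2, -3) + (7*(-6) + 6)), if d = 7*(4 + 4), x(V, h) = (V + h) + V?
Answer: -2408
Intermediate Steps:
x(V, h) = h + 2*V
d = 56 (d = 7*8 = 56)
d*(x(-2, -3) + (7*(-6) + 6)) = 56*((-3 + 2*(-2)) + (7*(-6) + 6)) = 56*((-3 - 4) + (-42 + 6)) = 56*(-7 - 36) = 56*(-43) = -2408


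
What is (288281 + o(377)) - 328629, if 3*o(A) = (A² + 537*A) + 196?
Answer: 223730/3 ≈ 74577.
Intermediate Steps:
o(A) = 196/3 + 179*A + A²/3 (o(A) = ((A² + 537*A) + 196)/3 = (196 + A² + 537*A)/3 = 196/3 + 179*A + A²/3)
(288281 + o(377)) - 328629 = (288281 + (196/3 + 179*377 + (⅓)*377²)) - 328629 = (288281 + (196/3 + 67483 + (⅓)*142129)) - 328629 = (288281 + (196/3 + 67483 + 142129/3)) - 328629 = (288281 + 344774/3) - 328629 = 1209617/3 - 328629 = 223730/3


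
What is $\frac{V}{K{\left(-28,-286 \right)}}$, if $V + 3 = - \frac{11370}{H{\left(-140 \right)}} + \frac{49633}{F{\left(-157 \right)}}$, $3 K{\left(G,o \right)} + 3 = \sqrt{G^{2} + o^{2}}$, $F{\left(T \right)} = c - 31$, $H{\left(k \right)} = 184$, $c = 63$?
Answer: $\frac{9844839}{60772256} + \frac{3281613 \sqrt{20645}}{30386128} \approx 15.679$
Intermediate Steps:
$F{\left(T \right)} = 32$ ($F{\left(T \right)} = 63 - 31 = 32$)
$K{\left(G,o \right)} = -1 + \frac{\sqrt{G^{2} + o^{2}}}{3}$
$V = \frac{1093871}{736}$ ($V = -3 + \left(- \frac{11370}{184} + \frac{49633}{32}\right) = -3 + \left(\left(-11370\right) \frac{1}{184} + 49633 \cdot \frac{1}{32}\right) = -3 + \left(- \frac{5685}{92} + \frac{49633}{32}\right) = -3 + \frac{1096079}{736} = \frac{1093871}{736} \approx 1486.2$)
$\frac{V}{K{\left(-28,-286 \right)}} = \frac{1093871}{736 \left(-1 + \frac{\sqrt{\left(-28\right)^{2} + \left(-286\right)^{2}}}{3}\right)} = \frac{1093871}{736 \left(-1 + \frac{\sqrt{784 + 81796}}{3}\right)} = \frac{1093871}{736 \left(-1 + \frac{\sqrt{82580}}{3}\right)} = \frac{1093871}{736 \left(-1 + \frac{2 \sqrt{20645}}{3}\right)}$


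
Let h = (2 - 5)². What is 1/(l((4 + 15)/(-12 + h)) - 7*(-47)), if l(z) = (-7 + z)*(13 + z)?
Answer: 9/2161 ≈ 0.0041647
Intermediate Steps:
h = 9 (h = (-3)² = 9)
1/(l((4 + 15)/(-12 + h)) - 7*(-47)) = 1/((-91 + ((4 + 15)/(-12 + 9))² + 6*((4 + 15)/(-12 + 9))) - 7*(-47)) = 1/((-91 + (19/(-3))² + 6*(19/(-3))) + 329) = 1/((-91 + (19*(-⅓))² + 6*(19*(-⅓))) + 329) = 1/((-91 + (-19/3)² + 6*(-19/3)) + 329) = 1/((-91 + 361/9 - 38) + 329) = 1/(-800/9 + 329) = 1/(2161/9) = 9/2161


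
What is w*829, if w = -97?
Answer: -80413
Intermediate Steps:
w*829 = -97*829 = -80413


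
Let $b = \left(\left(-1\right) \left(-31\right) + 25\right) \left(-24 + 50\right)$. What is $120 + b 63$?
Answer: $91848$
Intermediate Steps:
$b = 1456$ ($b = \left(31 + 25\right) 26 = 56 \cdot 26 = 1456$)
$120 + b 63 = 120 + 1456 \cdot 63 = 120 + 91728 = 91848$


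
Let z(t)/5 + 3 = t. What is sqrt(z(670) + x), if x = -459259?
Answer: 2*I*sqrt(113981) ≈ 675.22*I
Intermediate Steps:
z(t) = -15 + 5*t
sqrt(z(670) + x) = sqrt((-15 + 5*670) - 459259) = sqrt((-15 + 3350) - 459259) = sqrt(3335 - 459259) = sqrt(-455924) = 2*I*sqrt(113981)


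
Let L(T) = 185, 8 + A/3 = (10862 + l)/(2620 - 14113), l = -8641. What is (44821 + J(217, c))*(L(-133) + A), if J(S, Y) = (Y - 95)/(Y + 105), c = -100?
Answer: 27521673740/3831 ≈ 7.1839e+6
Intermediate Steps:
J(S, Y) = (-95 + Y)/(105 + Y)
A = -94165/3831 (A = -24 + 3*((10862 - 8641)/(2620 - 14113)) = -24 + 3*(2221/(-11493)) = -24 + 3*(2221*(-1/11493)) = -24 + 3*(-2221/11493) = -24 - 2221/3831 = -94165/3831 ≈ -24.580)
(44821 + J(217, c))*(L(-133) + A) = (44821 + (-95 - 100)/(105 - 100))*(185 - 94165/3831) = (44821 - 195/5)*(614570/3831) = (44821 + (1/5)*(-195))*(614570/3831) = (44821 - 39)*(614570/3831) = 44782*(614570/3831) = 27521673740/3831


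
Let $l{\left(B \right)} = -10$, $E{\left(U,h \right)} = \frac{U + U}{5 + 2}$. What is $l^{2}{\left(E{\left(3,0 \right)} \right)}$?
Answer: $100$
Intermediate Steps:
$E{\left(U,h \right)} = \frac{2 U}{7}$
$l^{2}{\left(E{\left(3,0 \right)} \right)} = \left(-10\right)^{2} = 100$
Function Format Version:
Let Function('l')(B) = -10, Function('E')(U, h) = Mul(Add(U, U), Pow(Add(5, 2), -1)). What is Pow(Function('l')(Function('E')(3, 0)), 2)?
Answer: 100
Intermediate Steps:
Function('E')(U, h) = Mul(Rational(2, 7), U) (Function('E')(U, h) = Mul(Mul(2, U), Pow(7, -1)) = Mul(Mul(2, U), Rational(1, 7)) = Mul(Rational(2, 7), U))
Pow(Function('l')(Function('E')(3, 0)), 2) = Pow(-10, 2) = 100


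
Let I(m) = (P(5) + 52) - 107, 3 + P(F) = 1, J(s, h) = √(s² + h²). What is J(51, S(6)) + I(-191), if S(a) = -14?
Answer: -57 + √2797 ≈ -4.1133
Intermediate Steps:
J(s, h) = √(h² + s²)
P(F) = -2 (P(F) = -3 + 1 = -2)
I(m) = -57 (I(m) = (-2 + 52) - 107 = 50 - 107 = -57)
J(51, S(6)) + I(-191) = √((-14)² + 51²) - 57 = √(196 + 2601) - 57 = √2797 - 57 = -57 + √2797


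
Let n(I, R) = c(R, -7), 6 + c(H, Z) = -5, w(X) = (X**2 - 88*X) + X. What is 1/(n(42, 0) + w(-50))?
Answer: 1/6839 ≈ 0.00014622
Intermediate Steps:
w(X) = X**2 - 87*X
c(H, Z) = -11 (c(H, Z) = -6 - 5 = -11)
n(I, R) = -11
1/(n(42, 0) + w(-50)) = 1/(-11 - 50*(-87 - 50)) = 1/(-11 - 50*(-137)) = 1/(-11 + 6850) = 1/6839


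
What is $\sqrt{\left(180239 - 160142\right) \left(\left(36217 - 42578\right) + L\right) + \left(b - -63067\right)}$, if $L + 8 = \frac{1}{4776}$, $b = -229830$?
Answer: $\frac{i \sqrt{81207110648294}}{796} \approx 11321.0 i$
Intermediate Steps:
$L = - \frac{38207}{4776}$ ($L = -8 + \frac{1}{4776} = - \frac{38207}{4776} \approx -7.9998$)
$\sqrt{\left(180239 - 160142\right) \left(\left(36217 - 42578\right) + L\right) + \left(b - -63067\right)} = \sqrt{\left(180239 - 160142\right) \left(\left(36217 - 42578\right) - \frac{38207}{4776}\right) - 166763} = \sqrt{20097 \left(\left(36217 - 42578\right) - \frac{38207}{4776}\right) + \left(-229830 + 63067\right)} = \sqrt{20097 \left(-6361 - \frac{38207}{4776}\right) - 166763} = \sqrt{20097 \left(- \frac{30418343}{4776}\right) - 166763} = \sqrt{- \frac{203772479757}{1592} - 166763} = \sqrt{- \frac{204037966453}{1592}} = \frac{i \sqrt{81207110648294}}{796}$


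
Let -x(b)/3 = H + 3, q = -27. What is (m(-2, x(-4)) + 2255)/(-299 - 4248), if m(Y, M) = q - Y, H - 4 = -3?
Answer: -2230/4547 ≈ -0.49043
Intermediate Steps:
H = 1 (H = 4 - 3 = 1)
x(b) = -12 (x(b) = -3*(1 + 3) = -3*4 = -12)
m(Y, M) = -27 - Y
(m(-2, x(-4)) + 2255)/(-299 - 4248) = ((-27 - 1*(-2)) + 2255)/(-299 - 4248) = ((-27 + 2) + 2255)/(-4547) = (-25 + 2255)*(-1/4547) = 2230*(-1/4547) = -2230/4547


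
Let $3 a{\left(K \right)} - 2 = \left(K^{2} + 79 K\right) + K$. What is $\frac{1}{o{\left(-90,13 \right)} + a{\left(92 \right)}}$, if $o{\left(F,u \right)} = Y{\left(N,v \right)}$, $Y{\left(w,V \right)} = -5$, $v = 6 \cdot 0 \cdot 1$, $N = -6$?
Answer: $\frac{3}{15811} \approx 0.00018974$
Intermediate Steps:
$v = 0$ ($v = 0 \cdot 1 = 0$)
$o{\left(F,u \right)} = -5$
$a{\left(K \right)} = \frac{2}{3} + \frac{K^{2}}{3} + \frac{80 K}{3}$ ($a{\left(K \right)} = \frac{2}{3} + \frac{\left(K^{2} + 79 K\right) + K}{3} = \frac{2}{3} + \frac{K^{2} + 80 K}{3} = \frac{2}{3} + \left(\frac{K^{2}}{3} + \frac{80 K}{3}\right) = \frac{2}{3} + \frac{K^{2}}{3} + \frac{80 K}{3}$)
$\frac{1}{o{\left(-90,13 \right)} + a{\left(92 \right)}} = \frac{1}{-5 + \left(\frac{2}{3} + \frac{92^{2}}{3} + \frac{80}{3} \cdot 92\right)} = \frac{1}{-5 + \left(\frac{2}{3} + \frac{1}{3} \cdot 8464 + \frac{7360}{3}\right)} = \frac{1}{-5 + \left(\frac{2}{3} + \frac{8464}{3} + \frac{7360}{3}\right)} = \frac{1}{-5 + \frac{15826}{3}} = \frac{1}{\frac{15811}{3}} = \frac{3}{15811}$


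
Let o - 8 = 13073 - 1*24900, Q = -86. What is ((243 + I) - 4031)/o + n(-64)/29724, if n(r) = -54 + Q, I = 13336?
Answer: -71364853/87826989 ≈ -0.81256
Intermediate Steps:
n(r) = -140 (n(r) = -54 - 86 = -140)
o = -11819 (o = 8 + (13073 - 1*24900) = 8 + (13073 - 24900) = 8 - 11827 = -11819)
((243 + I) - 4031)/o + n(-64)/29724 = ((243 + 13336) - 4031)/(-11819) - 140/29724 = (13579 - 4031)*(-1/11819) - 140*1/29724 = 9548*(-1/11819) - 35/7431 = -9548/11819 - 35/7431 = -71364853/87826989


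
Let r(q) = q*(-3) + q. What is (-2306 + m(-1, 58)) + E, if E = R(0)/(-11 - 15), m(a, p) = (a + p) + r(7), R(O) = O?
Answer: -2263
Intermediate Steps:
r(q) = -2*q (r(q) = -3*q + q = -2*q)
m(a, p) = -14 + a + p (m(a, p) = (a + p) - 2*7 = (a + p) - 14 = -14 + a + p)
E = 0 (E = 0/(-11 - 15) = 0/(-26) = 0*(-1/26) = 0)
(-2306 + m(-1, 58)) + E = (-2306 + (-14 - 1 + 58)) + 0 = (-2306 + 43) + 0 = -2263 + 0 = -2263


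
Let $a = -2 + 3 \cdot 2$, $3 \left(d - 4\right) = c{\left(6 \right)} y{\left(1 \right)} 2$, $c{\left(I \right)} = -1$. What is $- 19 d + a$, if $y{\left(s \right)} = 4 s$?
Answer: $- \frac{64}{3} \approx -21.333$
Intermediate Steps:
$d = \frac{4}{3}$ ($d = 4 + \frac{- 4 \cdot 1 \cdot 2}{3} = 4 + \frac{\left(-1\right) 4 \cdot 2}{3} = 4 + \frac{\left(-4\right) 2}{3} = 4 + \frac{1}{3} \left(-8\right) = 4 - \frac{8}{3} = \frac{4}{3} \approx 1.3333$)
$a = 4$ ($a = -2 + 6 = 4$)
$- 19 d + a = \left(-19\right) \frac{4}{3} + 4 = - \frac{76}{3} + 4 = - \frac{64}{3}$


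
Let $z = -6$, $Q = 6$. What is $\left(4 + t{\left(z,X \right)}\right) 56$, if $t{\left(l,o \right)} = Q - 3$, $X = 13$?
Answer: $392$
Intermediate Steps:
$t{\left(l,o \right)} = 3$ ($t{\left(l,o \right)} = 6 - 3 = 3$)
$\left(4 + t{\left(z,X \right)}\right) 56 = \left(4 + 3\right) 56 = 7 \cdot 56 = 392$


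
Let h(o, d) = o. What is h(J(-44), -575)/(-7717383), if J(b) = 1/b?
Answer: 1/339564852 ≈ 2.9449e-9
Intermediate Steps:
h(J(-44), -575)/(-7717383) = 1/(-44*(-7717383)) = -1/44*(-1/7717383) = 1/339564852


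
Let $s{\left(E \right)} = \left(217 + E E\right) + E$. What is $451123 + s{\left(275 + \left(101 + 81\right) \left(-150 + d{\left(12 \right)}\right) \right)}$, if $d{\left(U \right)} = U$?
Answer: $617501780$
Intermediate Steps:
$s{\left(E \right)} = 217 + E + E^{2}$ ($s{\left(E \right)} = \left(217 + E^{2}\right) + E = 217 + E + E^{2}$)
$451123 + s{\left(275 + \left(101 + 81\right) \left(-150 + d{\left(12 \right)}\right) \right)} = 451123 + \left(217 + \left(275 + \left(101 + 81\right) \left(-150 + 12\right)\right) + \left(275 + \left(101 + 81\right) \left(-150 + 12\right)\right)^{2}\right) = 451123 + \left(217 + \left(275 + 182 \left(-138\right)\right) + \left(275 + 182 \left(-138\right)\right)^{2}\right) = 451123 + \left(217 + \left(275 - 25116\right) + \left(275 - 25116\right)^{2}\right) = 451123 + \left(217 - 24841 + \left(-24841\right)^{2}\right) = 451123 + \left(217 - 24841 + 617075281\right) = 451123 + 617050657 = 617501780$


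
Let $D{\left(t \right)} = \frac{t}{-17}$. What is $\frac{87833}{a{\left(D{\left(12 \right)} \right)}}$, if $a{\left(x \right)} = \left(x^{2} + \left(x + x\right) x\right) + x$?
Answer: $\frac{25383737}{228} \approx 1.1133 \cdot 10^{5}$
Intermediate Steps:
$D{\left(t \right)} = - \frac{t}{17}$ ($D{\left(t \right)} = t \left(- \frac{1}{17}\right) = - \frac{t}{17}$)
$a{\left(x \right)} = x + 3 x^{2}$ ($a{\left(x \right)} = \left(x^{2} + 2 x x\right) + x = \left(x^{2} + 2 x^{2}\right) + x = 3 x^{2} + x = x + 3 x^{2}$)
$\frac{87833}{a{\left(D{\left(12 \right)} \right)}} = \frac{87833}{\left(- \frac{1}{17}\right) 12 \left(1 + 3 \left(\left(- \frac{1}{17}\right) 12\right)\right)} = \frac{87833}{\left(- \frac{12}{17}\right) \left(1 + 3 \left(- \frac{12}{17}\right)\right)} = \frac{87833}{\left(- \frac{12}{17}\right) \left(1 - \frac{36}{17}\right)} = \frac{87833}{\left(- \frac{12}{17}\right) \left(- \frac{19}{17}\right)} = \frac{87833}{\frac{228}{289}} = 87833 \cdot \frac{289}{228} = \frac{25383737}{228}$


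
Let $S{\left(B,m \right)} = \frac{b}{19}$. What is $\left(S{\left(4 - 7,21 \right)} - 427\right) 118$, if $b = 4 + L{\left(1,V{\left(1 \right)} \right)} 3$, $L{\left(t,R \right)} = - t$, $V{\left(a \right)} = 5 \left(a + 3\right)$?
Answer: $- \frac{957216}{19} \approx -50380.0$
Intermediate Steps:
$V{\left(a \right)} = 15 + 5 a$ ($V{\left(a \right)} = 5 \left(3 + a\right) = 15 + 5 a$)
$b = 1$ ($b = 4 + \left(-1\right) 1 \cdot 3 = 4 - 3 = 1$)
$S{\left(B,m \right)} = \frac{1}{19}$ ($S{\left(B,m \right)} = 1 \cdot \frac{1}{19} = \frac{1}{19}$)
$\left(S{\left(4 - 7,21 \right)} - 427\right) 118 = \left(\frac{1}{19} - 427\right) 118 = \left(- \frac{8112}{19}\right) 118 = - \frac{957216}{19}$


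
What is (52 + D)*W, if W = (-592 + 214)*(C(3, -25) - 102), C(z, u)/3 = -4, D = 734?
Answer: 33870312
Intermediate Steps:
C(z, u) = -12 (C(z, u) = 3*(-4) = -12)
W = 43092 (W = (-592 + 214)*(-12 - 102) = -378*(-114) = 43092)
(52 + D)*W = (52 + 734)*43092 = 786*43092 = 33870312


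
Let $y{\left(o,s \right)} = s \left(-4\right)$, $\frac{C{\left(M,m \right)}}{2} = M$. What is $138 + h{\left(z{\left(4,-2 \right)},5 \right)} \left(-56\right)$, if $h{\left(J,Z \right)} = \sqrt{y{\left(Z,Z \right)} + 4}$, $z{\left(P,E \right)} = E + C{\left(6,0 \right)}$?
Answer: $138 - 224 i \approx 138.0 - 224.0 i$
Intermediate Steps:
$C{\left(M,m \right)} = 2 M$
$y{\left(o,s \right)} = - 4 s$
$z{\left(P,E \right)} = 12 + E$ ($z{\left(P,E \right)} = E + 2 \cdot 6 = E + 12 = 12 + E$)
$h{\left(J,Z \right)} = \sqrt{4 - 4 Z}$ ($h{\left(J,Z \right)} = \sqrt{- 4 Z + 4} = \sqrt{4 - 4 Z}$)
$138 + h{\left(z{\left(4,-2 \right)},5 \right)} \left(-56\right) = 138 + 2 \sqrt{1 - 5} \left(-56\right) = 138 + 2 \sqrt{-4} \left(-56\right) = 138 + 2 \cdot 2 i \left(-56\right) = 138 + 4 i \left(-56\right) = 138 - 224 i$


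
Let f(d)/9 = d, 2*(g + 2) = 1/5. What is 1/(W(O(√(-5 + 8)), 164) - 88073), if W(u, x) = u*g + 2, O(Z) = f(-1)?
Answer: -10/880539 ≈ -1.1357e-5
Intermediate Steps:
g = -19/10 (g = -2 + (½)/5 = -2 + (½)*(⅕) = -2 + ⅒ = -19/10 ≈ -1.9000)
f(d) = 9*d
O(Z) = -9 (O(Z) = 9*(-1) = -9)
W(u, x) = 2 - 19*u/10 (W(u, x) = u*(-19/10) + 2 = -19*u/10 + 2 = 2 - 19*u/10)
1/(W(O(√(-5 + 8)), 164) - 88073) = 1/((2 - 19/10*(-9)) - 88073) = 1/((2 + 171/10) - 88073) = 1/(191/10 - 88073) = 1/(-880539/10) = -10/880539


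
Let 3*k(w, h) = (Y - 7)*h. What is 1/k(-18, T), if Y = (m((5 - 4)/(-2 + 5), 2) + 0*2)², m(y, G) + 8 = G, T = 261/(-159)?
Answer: -53/841 ≈ -0.063020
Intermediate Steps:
T = -87/53 (T = 261*(-1/159) = -87/53 ≈ -1.6415)
m(y, G) = -8 + G
Y = 36 (Y = ((-8 + 2) + 0*2)² = (-6 + 0)² = (-6)² = 36)
k(w, h) = 29*h/3 (k(w, h) = ((36 - 7)*h)/3 = (29*h)/3 = 29*h/3)
1/k(-18, T) = 1/((29/3)*(-87/53)) = 1/(-841/53) = -53/841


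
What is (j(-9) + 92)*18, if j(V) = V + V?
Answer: 1332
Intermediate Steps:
j(V) = 2*V
(j(-9) + 92)*18 = (2*(-9) + 92)*18 = (-18 + 92)*18 = 74*18 = 1332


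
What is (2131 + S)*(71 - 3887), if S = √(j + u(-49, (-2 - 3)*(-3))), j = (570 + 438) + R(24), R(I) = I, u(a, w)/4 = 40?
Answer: -8131896 - 7632*√298 ≈ -8.2636e+6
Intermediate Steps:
u(a, w) = 160 (u(a, w) = 4*40 = 160)
j = 1032 (j = (570 + 438) + 24 = 1008 + 24 = 1032)
S = 2*√298 (S = √(1032 + 160) = √1192 = 2*√298 ≈ 34.525)
(2131 + S)*(71 - 3887) = (2131 + 2*√298)*(71 - 3887) = (2131 + 2*√298)*(-3816) = -8131896 - 7632*√298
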